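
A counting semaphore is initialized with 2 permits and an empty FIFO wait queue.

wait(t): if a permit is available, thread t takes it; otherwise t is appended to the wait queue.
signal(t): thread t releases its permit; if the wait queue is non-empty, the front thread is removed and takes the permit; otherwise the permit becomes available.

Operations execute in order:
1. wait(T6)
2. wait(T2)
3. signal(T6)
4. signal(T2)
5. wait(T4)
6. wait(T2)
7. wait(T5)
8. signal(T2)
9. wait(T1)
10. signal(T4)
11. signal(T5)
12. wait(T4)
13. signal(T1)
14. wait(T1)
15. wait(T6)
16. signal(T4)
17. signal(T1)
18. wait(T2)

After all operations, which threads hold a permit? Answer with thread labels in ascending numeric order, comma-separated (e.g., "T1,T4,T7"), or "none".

Answer: T2,T6

Derivation:
Step 1: wait(T6) -> count=1 queue=[] holders={T6}
Step 2: wait(T2) -> count=0 queue=[] holders={T2,T6}
Step 3: signal(T6) -> count=1 queue=[] holders={T2}
Step 4: signal(T2) -> count=2 queue=[] holders={none}
Step 5: wait(T4) -> count=1 queue=[] holders={T4}
Step 6: wait(T2) -> count=0 queue=[] holders={T2,T4}
Step 7: wait(T5) -> count=0 queue=[T5] holders={T2,T4}
Step 8: signal(T2) -> count=0 queue=[] holders={T4,T5}
Step 9: wait(T1) -> count=0 queue=[T1] holders={T4,T5}
Step 10: signal(T4) -> count=0 queue=[] holders={T1,T5}
Step 11: signal(T5) -> count=1 queue=[] holders={T1}
Step 12: wait(T4) -> count=0 queue=[] holders={T1,T4}
Step 13: signal(T1) -> count=1 queue=[] holders={T4}
Step 14: wait(T1) -> count=0 queue=[] holders={T1,T4}
Step 15: wait(T6) -> count=0 queue=[T6] holders={T1,T4}
Step 16: signal(T4) -> count=0 queue=[] holders={T1,T6}
Step 17: signal(T1) -> count=1 queue=[] holders={T6}
Step 18: wait(T2) -> count=0 queue=[] holders={T2,T6}
Final holders: T2,T6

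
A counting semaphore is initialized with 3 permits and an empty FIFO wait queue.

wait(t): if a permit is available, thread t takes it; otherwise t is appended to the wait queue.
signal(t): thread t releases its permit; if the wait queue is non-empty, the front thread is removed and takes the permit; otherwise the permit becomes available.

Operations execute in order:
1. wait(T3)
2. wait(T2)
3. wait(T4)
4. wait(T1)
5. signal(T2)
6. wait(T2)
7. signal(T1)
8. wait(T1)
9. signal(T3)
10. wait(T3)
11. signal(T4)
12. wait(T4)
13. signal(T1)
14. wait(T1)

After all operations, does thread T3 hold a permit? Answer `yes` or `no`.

Answer: yes

Derivation:
Step 1: wait(T3) -> count=2 queue=[] holders={T3}
Step 2: wait(T2) -> count=1 queue=[] holders={T2,T3}
Step 3: wait(T4) -> count=0 queue=[] holders={T2,T3,T4}
Step 4: wait(T1) -> count=0 queue=[T1] holders={T2,T3,T4}
Step 5: signal(T2) -> count=0 queue=[] holders={T1,T3,T4}
Step 6: wait(T2) -> count=0 queue=[T2] holders={T1,T3,T4}
Step 7: signal(T1) -> count=0 queue=[] holders={T2,T3,T4}
Step 8: wait(T1) -> count=0 queue=[T1] holders={T2,T3,T4}
Step 9: signal(T3) -> count=0 queue=[] holders={T1,T2,T4}
Step 10: wait(T3) -> count=0 queue=[T3] holders={T1,T2,T4}
Step 11: signal(T4) -> count=0 queue=[] holders={T1,T2,T3}
Step 12: wait(T4) -> count=0 queue=[T4] holders={T1,T2,T3}
Step 13: signal(T1) -> count=0 queue=[] holders={T2,T3,T4}
Step 14: wait(T1) -> count=0 queue=[T1] holders={T2,T3,T4}
Final holders: {T2,T3,T4} -> T3 in holders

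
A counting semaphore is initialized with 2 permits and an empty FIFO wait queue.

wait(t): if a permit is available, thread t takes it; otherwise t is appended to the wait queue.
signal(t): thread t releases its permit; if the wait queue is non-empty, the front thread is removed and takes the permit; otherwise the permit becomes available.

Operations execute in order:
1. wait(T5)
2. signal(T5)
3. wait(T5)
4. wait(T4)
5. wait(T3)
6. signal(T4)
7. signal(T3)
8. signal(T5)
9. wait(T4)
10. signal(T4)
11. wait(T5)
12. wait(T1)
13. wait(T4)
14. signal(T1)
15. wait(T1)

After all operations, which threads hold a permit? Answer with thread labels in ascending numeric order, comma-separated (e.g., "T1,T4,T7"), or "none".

Answer: T4,T5

Derivation:
Step 1: wait(T5) -> count=1 queue=[] holders={T5}
Step 2: signal(T5) -> count=2 queue=[] holders={none}
Step 3: wait(T5) -> count=1 queue=[] holders={T5}
Step 4: wait(T4) -> count=0 queue=[] holders={T4,T5}
Step 5: wait(T3) -> count=0 queue=[T3] holders={T4,T5}
Step 6: signal(T4) -> count=0 queue=[] holders={T3,T5}
Step 7: signal(T3) -> count=1 queue=[] holders={T5}
Step 8: signal(T5) -> count=2 queue=[] holders={none}
Step 9: wait(T4) -> count=1 queue=[] holders={T4}
Step 10: signal(T4) -> count=2 queue=[] holders={none}
Step 11: wait(T5) -> count=1 queue=[] holders={T5}
Step 12: wait(T1) -> count=0 queue=[] holders={T1,T5}
Step 13: wait(T4) -> count=0 queue=[T4] holders={T1,T5}
Step 14: signal(T1) -> count=0 queue=[] holders={T4,T5}
Step 15: wait(T1) -> count=0 queue=[T1] holders={T4,T5}
Final holders: T4,T5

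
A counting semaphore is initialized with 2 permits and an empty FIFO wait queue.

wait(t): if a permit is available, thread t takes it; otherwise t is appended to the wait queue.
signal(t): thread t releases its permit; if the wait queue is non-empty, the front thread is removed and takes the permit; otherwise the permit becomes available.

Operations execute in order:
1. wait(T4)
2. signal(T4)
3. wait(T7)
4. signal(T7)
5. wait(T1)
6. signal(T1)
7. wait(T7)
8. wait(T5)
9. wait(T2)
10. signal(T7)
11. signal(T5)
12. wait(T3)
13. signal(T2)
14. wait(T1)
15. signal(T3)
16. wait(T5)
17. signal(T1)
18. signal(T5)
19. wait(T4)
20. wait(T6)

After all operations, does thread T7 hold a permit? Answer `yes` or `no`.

Answer: no

Derivation:
Step 1: wait(T4) -> count=1 queue=[] holders={T4}
Step 2: signal(T4) -> count=2 queue=[] holders={none}
Step 3: wait(T7) -> count=1 queue=[] holders={T7}
Step 4: signal(T7) -> count=2 queue=[] holders={none}
Step 5: wait(T1) -> count=1 queue=[] holders={T1}
Step 6: signal(T1) -> count=2 queue=[] holders={none}
Step 7: wait(T7) -> count=1 queue=[] holders={T7}
Step 8: wait(T5) -> count=0 queue=[] holders={T5,T7}
Step 9: wait(T2) -> count=0 queue=[T2] holders={T5,T7}
Step 10: signal(T7) -> count=0 queue=[] holders={T2,T5}
Step 11: signal(T5) -> count=1 queue=[] holders={T2}
Step 12: wait(T3) -> count=0 queue=[] holders={T2,T3}
Step 13: signal(T2) -> count=1 queue=[] holders={T3}
Step 14: wait(T1) -> count=0 queue=[] holders={T1,T3}
Step 15: signal(T3) -> count=1 queue=[] holders={T1}
Step 16: wait(T5) -> count=0 queue=[] holders={T1,T5}
Step 17: signal(T1) -> count=1 queue=[] holders={T5}
Step 18: signal(T5) -> count=2 queue=[] holders={none}
Step 19: wait(T4) -> count=1 queue=[] holders={T4}
Step 20: wait(T6) -> count=0 queue=[] holders={T4,T6}
Final holders: {T4,T6} -> T7 not in holders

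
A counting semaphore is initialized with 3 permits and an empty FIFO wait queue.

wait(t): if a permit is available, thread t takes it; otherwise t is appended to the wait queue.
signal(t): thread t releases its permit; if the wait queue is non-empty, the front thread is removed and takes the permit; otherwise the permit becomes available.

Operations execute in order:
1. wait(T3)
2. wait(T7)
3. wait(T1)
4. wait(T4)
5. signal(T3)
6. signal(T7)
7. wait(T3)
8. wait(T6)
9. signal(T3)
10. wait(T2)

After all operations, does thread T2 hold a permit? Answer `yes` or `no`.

Answer: no

Derivation:
Step 1: wait(T3) -> count=2 queue=[] holders={T3}
Step 2: wait(T7) -> count=1 queue=[] holders={T3,T7}
Step 3: wait(T1) -> count=0 queue=[] holders={T1,T3,T7}
Step 4: wait(T4) -> count=0 queue=[T4] holders={T1,T3,T7}
Step 5: signal(T3) -> count=0 queue=[] holders={T1,T4,T7}
Step 6: signal(T7) -> count=1 queue=[] holders={T1,T4}
Step 7: wait(T3) -> count=0 queue=[] holders={T1,T3,T4}
Step 8: wait(T6) -> count=0 queue=[T6] holders={T1,T3,T4}
Step 9: signal(T3) -> count=0 queue=[] holders={T1,T4,T6}
Step 10: wait(T2) -> count=0 queue=[T2] holders={T1,T4,T6}
Final holders: {T1,T4,T6} -> T2 not in holders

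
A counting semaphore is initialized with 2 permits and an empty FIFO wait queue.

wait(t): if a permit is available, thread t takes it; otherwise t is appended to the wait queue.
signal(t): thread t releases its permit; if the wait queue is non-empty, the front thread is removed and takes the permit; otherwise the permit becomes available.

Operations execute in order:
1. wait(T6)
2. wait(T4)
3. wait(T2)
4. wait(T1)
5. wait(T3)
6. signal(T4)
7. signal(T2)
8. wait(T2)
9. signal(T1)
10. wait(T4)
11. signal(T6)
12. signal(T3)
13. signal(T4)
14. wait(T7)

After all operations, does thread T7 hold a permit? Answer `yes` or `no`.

Step 1: wait(T6) -> count=1 queue=[] holders={T6}
Step 2: wait(T4) -> count=0 queue=[] holders={T4,T6}
Step 3: wait(T2) -> count=0 queue=[T2] holders={T4,T6}
Step 4: wait(T1) -> count=0 queue=[T2,T1] holders={T4,T6}
Step 5: wait(T3) -> count=0 queue=[T2,T1,T3] holders={T4,T6}
Step 6: signal(T4) -> count=0 queue=[T1,T3] holders={T2,T6}
Step 7: signal(T2) -> count=0 queue=[T3] holders={T1,T6}
Step 8: wait(T2) -> count=0 queue=[T3,T2] holders={T1,T6}
Step 9: signal(T1) -> count=0 queue=[T2] holders={T3,T6}
Step 10: wait(T4) -> count=0 queue=[T2,T4] holders={T3,T6}
Step 11: signal(T6) -> count=0 queue=[T4] holders={T2,T3}
Step 12: signal(T3) -> count=0 queue=[] holders={T2,T4}
Step 13: signal(T4) -> count=1 queue=[] holders={T2}
Step 14: wait(T7) -> count=0 queue=[] holders={T2,T7}
Final holders: {T2,T7} -> T7 in holders

Answer: yes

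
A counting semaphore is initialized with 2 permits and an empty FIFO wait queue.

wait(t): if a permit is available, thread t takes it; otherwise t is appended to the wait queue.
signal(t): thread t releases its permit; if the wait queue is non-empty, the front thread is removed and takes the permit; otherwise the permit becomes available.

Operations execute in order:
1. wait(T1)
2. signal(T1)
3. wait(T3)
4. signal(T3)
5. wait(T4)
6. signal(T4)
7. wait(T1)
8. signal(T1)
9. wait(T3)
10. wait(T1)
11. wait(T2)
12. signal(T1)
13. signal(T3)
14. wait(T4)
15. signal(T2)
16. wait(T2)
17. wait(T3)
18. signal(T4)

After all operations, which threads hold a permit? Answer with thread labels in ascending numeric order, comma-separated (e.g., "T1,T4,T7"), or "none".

Step 1: wait(T1) -> count=1 queue=[] holders={T1}
Step 2: signal(T1) -> count=2 queue=[] holders={none}
Step 3: wait(T3) -> count=1 queue=[] holders={T3}
Step 4: signal(T3) -> count=2 queue=[] holders={none}
Step 5: wait(T4) -> count=1 queue=[] holders={T4}
Step 6: signal(T4) -> count=2 queue=[] holders={none}
Step 7: wait(T1) -> count=1 queue=[] holders={T1}
Step 8: signal(T1) -> count=2 queue=[] holders={none}
Step 9: wait(T3) -> count=1 queue=[] holders={T3}
Step 10: wait(T1) -> count=0 queue=[] holders={T1,T3}
Step 11: wait(T2) -> count=0 queue=[T2] holders={T1,T3}
Step 12: signal(T1) -> count=0 queue=[] holders={T2,T3}
Step 13: signal(T3) -> count=1 queue=[] holders={T2}
Step 14: wait(T4) -> count=0 queue=[] holders={T2,T4}
Step 15: signal(T2) -> count=1 queue=[] holders={T4}
Step 16: wait(T2) -> count=0 queue=[] holders={T2,T4}
Step 17: wait(T3) -> count=0 queue=[T3] holders={T2,T4}
Step 18: signal(T4) -> count=0 queue=[] holders={T2,T3}
Final holders: T2,T3

Answer: T2,T3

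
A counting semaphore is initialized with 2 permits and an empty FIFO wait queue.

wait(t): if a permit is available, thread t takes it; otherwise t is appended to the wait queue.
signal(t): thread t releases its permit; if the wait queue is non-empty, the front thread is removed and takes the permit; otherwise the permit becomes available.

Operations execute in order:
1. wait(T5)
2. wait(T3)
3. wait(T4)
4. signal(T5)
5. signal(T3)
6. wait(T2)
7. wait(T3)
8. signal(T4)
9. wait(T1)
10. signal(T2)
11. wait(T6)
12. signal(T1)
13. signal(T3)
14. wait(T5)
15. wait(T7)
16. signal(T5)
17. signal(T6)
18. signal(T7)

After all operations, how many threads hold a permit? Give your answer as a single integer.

Answer: 0

Derivation:
Step 1: wait(T5) -> count=1 queue=[] holders={T5}
Step 2: wait(T3) -> count=0 queue=[] holders={T3,T5}
Step 3: wait(T4) -> count=0 queue=[T4] holders={T3,T5}
Step 4: signal(T5) -> count=0 queue=[] holders={T3,T4}
Step 5: signal(T3) -> count=1 queue=[] holders={T4}
Step 6: wait(T2) -> count=0 queue=[] holders={T2,T4}
Step 7: wait(T3) -> count=0 queue=[T3] holders={T2,T4}
Step 8: signal(T4) -> count=0 queue=[] holders={T2,T3}
Step 9: wait(T1) -> count=0 queue=[T1] holders={T2,T3}
Step 10: signal(T2) -> count=0 queue=[] holders={T1,T3}
Step 11: wait(T6) -> count=0 queue=[T6] holders={T1,T3}
Step 12: signal(T1) -> count=0 queue=[] holders={T3,T6}
Step 13: signal(T3) -> count=1 queue=[] holders={T6}
Step 14: wait(T5) -> count=0 queue=[] holders={T5,T6}
Step 15: wait(T7) -> count=0 queue=[T7] holders={T5,T6}
Step 16: signal(T5) -> count=0 queue=[] holders={T6,T7}
Step 17: signal(T6) -> count=1 queue=[] holders={T7}
Step 18: signal(T7) -> count=2 queue=[] holders={none}
Final holders: {none} -> 0 thread(s)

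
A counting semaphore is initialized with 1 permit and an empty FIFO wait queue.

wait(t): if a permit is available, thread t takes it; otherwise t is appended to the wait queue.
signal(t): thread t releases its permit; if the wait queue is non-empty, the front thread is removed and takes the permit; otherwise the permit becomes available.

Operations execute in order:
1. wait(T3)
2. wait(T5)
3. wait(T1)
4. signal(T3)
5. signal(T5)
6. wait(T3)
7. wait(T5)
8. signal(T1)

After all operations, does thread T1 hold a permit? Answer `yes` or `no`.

Answer: no

Derivation:
Step 1: wait(T3) -> count=0 queue=[] holders={T3}
Step 2: wait(T5) -> count=0 queue=[T5] holders={T3}
Step 3: wait(T1) -> count=0 queue=[T5,T1] holders={T3}
Step 4: signal(T3) -> count=0 queue=[T1] holders={T5}
Step 5: signal(T5) -> count=0 queue=[] holders={T1}
Step 6: wait(T3) -> count=0 queue=[T3] holders={T1}
Step 7: wait(T5) -> count=0 queue=[T3,T5] holders={T1}
Step 8: signal(T1) -> count=0 queue=[T5] holders={T3}
Final holders: {T3} -> T1 not in holders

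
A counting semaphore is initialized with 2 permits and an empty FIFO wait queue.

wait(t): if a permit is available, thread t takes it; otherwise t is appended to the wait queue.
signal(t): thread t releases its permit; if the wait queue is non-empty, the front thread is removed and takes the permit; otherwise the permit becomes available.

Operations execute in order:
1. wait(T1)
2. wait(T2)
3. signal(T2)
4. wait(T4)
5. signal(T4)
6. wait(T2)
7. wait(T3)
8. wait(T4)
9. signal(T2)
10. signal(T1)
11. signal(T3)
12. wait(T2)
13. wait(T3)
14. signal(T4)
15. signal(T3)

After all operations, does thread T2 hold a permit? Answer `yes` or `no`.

Step 1: wait(T1) -> count=1 queue=[] holders={T1}
Step 2: wait(T2) -> count=0 queue=[] holders={T1,T2}
Step 3: signal(T2) -> count=1 queue=[] holders={T1}
Step 4: wait(T4) -> count=0 queue=[] holders={T1,T4}
Step 5: signal(T4) -> count=1 queue=[] holders={T1}
Step 6: wait(T2) -> count=0 queue=[] holders={T1,T2}
Step 7: wait(T3) -> count=0 queue=[T3] holders={T1,T2}
Step 8: wait(T4) -> count=0 queue=[T3,T4] holders={T1,T2}
Step 9: signal(T2) -> count=0 queue=[T4] holders={T1,T3}
Step 10: signal(T1) -> count=0 queue=[] holders={T3,T4}
Step 11: signal(T3) -> count=1 queue=[] holders={T4}
Step 12: wait(T2) -> count=0 queue=[] holders={T2,T4}
Step 13: wait(T3) -> count=0 queue=[T3] holders={T2,T4}
Step 14: signal(T4) -> count=0 queue=[] holders={T2,T3}
Step 15: signal(T3) -> count=1 queue=[] holders={T2}
Final holders: {T2} -> T2 in holders

Answer: yes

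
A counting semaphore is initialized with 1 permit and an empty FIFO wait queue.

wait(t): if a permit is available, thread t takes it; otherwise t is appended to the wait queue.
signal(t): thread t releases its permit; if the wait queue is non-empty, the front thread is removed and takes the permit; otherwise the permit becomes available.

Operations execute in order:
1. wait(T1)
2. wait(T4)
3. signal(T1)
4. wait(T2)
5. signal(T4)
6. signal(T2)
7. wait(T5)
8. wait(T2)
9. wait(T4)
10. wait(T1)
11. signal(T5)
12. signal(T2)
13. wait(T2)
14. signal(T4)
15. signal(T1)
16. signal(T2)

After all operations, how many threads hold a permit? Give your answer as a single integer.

Answer: 0

Derivation:
Step 1: wait(T1) -> count=0 queue=[] holders={T1}
Step 2: wait(T4) -> count=0 queue=[T4] holders={T1}
Step 3: signal(T1) -> count=0 queue=[] holders={T4}
Step 4: wait(T2) -> count=0 queue=[T2] holders={T4}
Step 5: signal(T4) -> count=0 queue=[] holders={T2}
Step 6: signal(T2) -> count=1 queue=[] holders={none}
Step 7: wait(T5) -> count=0 queue=[] holders={T5}
Step 8: wait(T2) -> count=0 queue=[T2] holders={T5}
Step 9: wait(T4) -> count=0 queue=[T2,T4] holders={T5}
Step 10: wait(T1) -> count=0 queue=[T2,T4,T1] holders={T5}
Step 11: signal(T5) -> count=0 queue=[T4,T1] holders={T2}
Step 12: signal(T2) -> count=0 queue=[T1] holders={T4}
Step 13: wait(T2) -> count=0 queue=[T1,T2] holders={T4}
Step 14: signal(T4) -> count=0 queue=[T2] holders={T1}
Step 15: signal(T1) -> count=0 queue=[] holders={T2}
Step 16: signal(T2) -> count=1 queue=[] holders={none}
Final holders: {none} -> 0 thread(s)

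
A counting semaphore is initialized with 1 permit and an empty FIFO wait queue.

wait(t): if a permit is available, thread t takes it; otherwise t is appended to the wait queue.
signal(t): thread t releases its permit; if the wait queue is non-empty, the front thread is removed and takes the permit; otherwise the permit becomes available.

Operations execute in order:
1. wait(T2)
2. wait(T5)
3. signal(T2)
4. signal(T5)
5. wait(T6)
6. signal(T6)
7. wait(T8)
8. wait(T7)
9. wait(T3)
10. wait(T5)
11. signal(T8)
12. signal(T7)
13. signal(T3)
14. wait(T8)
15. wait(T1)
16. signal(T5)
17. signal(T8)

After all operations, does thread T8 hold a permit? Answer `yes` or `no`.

Step 1: wait(T2) -> count=0 queue=[] holders={T2}
Step 2: wait(T5) -> count=0 queue=[T5] holders={T2}
Step 3: signal(T2) -> count=0 queue=[] holders={T5}
Step 4: signal(T5) -> count=1 queue=[] holders={none}
Step 5: wait(T6) -> count=0 queue=[] holders={T6}
Step 6: signal(T6) -> count=1 queue=[] holders={none}
Step 7: wait(T8) -> count=0 queue=[] holders={T8}
Step 8: wait(T7) -> count=0 queue=[T7] holders={T8}
Step 9: wait(T3) -> count=0 queue=[T7,T3] holders={T8}
Step 10: wait(T5) -> count=0 queue=[T7,T3,T5] holders={T8}
Step 11: signal(T8) -> count=0 queue=[T3,T5] holders={T7}
Step 12: signal(T7) -> count=0 queue=[T5] holders={T3}
Step 13: signal(T3) -> count=0 queue=[] holders={T5}
Step 14: wait(T8) -> count=0 queue=[T8] holders={T5}
Step 15: wait(T1) -> count=0 queue=[T8,T1] holders={T5}
Step 16: signal(T5) -> count=0 queue=[T1] holders={T8}
Step 17: signal(T8) -> count=0 queue=[] holders={T1}
Final holders: {T1} -> T8 not in holders

Answer: no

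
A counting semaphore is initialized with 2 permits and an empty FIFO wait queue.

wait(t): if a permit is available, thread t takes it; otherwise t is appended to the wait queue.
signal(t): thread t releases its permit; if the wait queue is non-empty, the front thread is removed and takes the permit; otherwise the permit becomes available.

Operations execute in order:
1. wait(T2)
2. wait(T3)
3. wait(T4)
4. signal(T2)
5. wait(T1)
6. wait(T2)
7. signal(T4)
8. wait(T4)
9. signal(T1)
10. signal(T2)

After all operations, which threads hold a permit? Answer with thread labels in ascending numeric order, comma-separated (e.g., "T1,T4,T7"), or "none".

Answer: T3,T4

Derivation:
Step 1: wait(T2) -> count=1 queue=[] holders={T2}
Step 2: wait(T3) -> count=0 queue=[] holders={T2,T3}
Step 3: wait(T4) -> count=0 queue=[T4] holders={T2,T3}
Step 4: signal(T2) -> count=0 queue=[] holders={T3,T4}
Step 5: wait(T1) -> count=0 queue=[T1] holders={T3,T4}
Step 6: wait(T2) -> count=0 queue=[T1,T2] holders={T3,T4}
Step 7: signal(T4) -> count=0 queue=[T2] holders={T1,T3}
Step 8: wait(T4) -> count=0 queue=[T2,T4] holders={T1,T3}
Step 9: signal(T1) -> count=0 queue=[T4] holders={T2,T3}
Step 10: signal(T2) -> count=0 queue=[] holders={T3,T4}
Final holders: T3,T4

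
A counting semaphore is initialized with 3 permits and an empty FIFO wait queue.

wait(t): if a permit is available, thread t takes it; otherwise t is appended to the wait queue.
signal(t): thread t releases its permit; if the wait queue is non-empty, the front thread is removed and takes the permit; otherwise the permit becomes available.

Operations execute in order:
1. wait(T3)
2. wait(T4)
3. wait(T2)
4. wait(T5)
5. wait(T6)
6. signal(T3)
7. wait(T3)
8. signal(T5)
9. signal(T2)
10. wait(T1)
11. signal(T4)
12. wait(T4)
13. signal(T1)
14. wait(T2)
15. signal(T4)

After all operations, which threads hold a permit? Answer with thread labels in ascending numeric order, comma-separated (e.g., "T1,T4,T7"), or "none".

Step 1: wait(T3) -> count=2 queue=[] holders={T3}
Step 2: wait(T4) -> count=1 queue=[] holders={T3,T4}
Step 3: wait(T2) -> count=0 queue=[] holders={T2,T3,T4}
Step 4: wait(T5) -> count=0 queue=[T5] holders={T2,T3,T4}
Step 5: wait(T6) -> count=0 queue=[T5,T6] holders={T2,T3,T4}
Step 6: signal(T3) -> count=0 queue=[T6] holders={T2,T4,T5}
Step 7: wait(T3) -> count=0 queue=[T6,T3] holders={T2,T4,T5}
Step 8: signal(T5) -> count=0 queue=[T3] holders={T2,T4,T6}
Step 9: signal(T2) -> count=0 queue=[] holders={T3,T4,T6}
Step 10: wait(T1) -> count=0 queue=[T1] holders={T3,T4,T6}
Step 11: signal(T4) -> count=0 queue=[] holders={T1,T3,T6}
Step 12: wait(T4) -> count=0 queue=[T4] holders={T1,T3,T6}
Step 13: signal(T1) -> count=0 queue=[] holders={T3,T4,T6}
Step 14: wait(T2) -> count=0 queue=[T2] holders={T3,T4,T6}
Step 15: signal(T4) -> count=0 queue=[] holders={T2,T3,T6}
Final holders: T2,T3,T6

Answer: T2,T3,T6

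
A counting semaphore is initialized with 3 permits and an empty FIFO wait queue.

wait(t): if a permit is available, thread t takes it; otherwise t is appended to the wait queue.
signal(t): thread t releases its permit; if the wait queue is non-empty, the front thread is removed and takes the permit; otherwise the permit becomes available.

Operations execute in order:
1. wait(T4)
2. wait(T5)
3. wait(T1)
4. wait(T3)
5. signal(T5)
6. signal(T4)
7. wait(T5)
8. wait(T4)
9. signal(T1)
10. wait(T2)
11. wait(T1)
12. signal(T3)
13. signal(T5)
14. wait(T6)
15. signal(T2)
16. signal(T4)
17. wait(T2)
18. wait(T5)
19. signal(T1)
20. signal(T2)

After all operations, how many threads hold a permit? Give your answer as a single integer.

Answer: 2

Derivation:
Step 1: wait(T4) -> count=2 queue=[] holders={T4}
Step 2: wait(T5) -> count=1 queue=[] holders={T4,T5}
Step 3: wait(T1) -> count=0 queue=[] holders={T1,T4,T5}
Step 4: wait(T3) -> count=0 queue=[T3] holders={T1,T4,T5}
Step 5: signal(T5) -> count=0 queue=[] holders={T1,T3,T4}
Step 6: signal(T4) -> count=1 queue=[] holders={T1,T3}
Step 7: wait(T5) -> count=0 queue=[] holders={T1,T3,T5}
Step 8: wait(T4) -> count=0 queue=[T4] holders={T1,T3,T5}
Step 9: signal(T1) -> count=0 queue=[] holders={T3,T4,T5}
Step 10: wait(T2) -> count=0 queue=[T2] holders={T3,T4,T5}
Step 11: wait(T1) -> count=0 queue=[T2,T1] holders={T3,T4,T5}
Step 12: signal(T3) -> count=0 queue=[T1] holders={T2,T4,T5}
Step 13: signal(T5) -> count=0 queue=[] holders={T1,T2,T4}
Step 14: wait(T6) -> count=0 queue=[T6] holders={T1,T2,T4}
Step 15: signal(T2) -> count=0 queue=[] holders={T1,T4,T6}
Step 16: signal(T4) -> count=1 queue=[] holders={T1,T6}
Step 17: wait(T2) -> count=0 queue=[] holders={T1,T2,T6}
Step 18: wait(T5) -> count=0 queue=[T5] holders={T1,T2,T6}
Step 19: signal(T1) -> count=0 queue=[] holders={T2,T5,T6}
Step 20: signal(T2) -> count=1 queue=[] holders={T5,T6}
Final holders: {T5,T6} -> 2 thread(s)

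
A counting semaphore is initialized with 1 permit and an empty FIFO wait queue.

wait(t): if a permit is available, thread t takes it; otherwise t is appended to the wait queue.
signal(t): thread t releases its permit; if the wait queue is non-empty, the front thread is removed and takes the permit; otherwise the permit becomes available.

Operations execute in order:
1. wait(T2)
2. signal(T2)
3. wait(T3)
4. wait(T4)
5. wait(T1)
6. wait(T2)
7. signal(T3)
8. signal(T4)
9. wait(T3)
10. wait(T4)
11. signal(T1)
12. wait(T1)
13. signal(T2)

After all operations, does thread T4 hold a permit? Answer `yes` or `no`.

Step 1: wait(T2) -> count=0 queue=[] holders={T2}
Step 2: signal(T2) -> count=1 queue=[] holders={none}
Step 3: wait(T3) -> count=0 queue=[] holders={T3}
Step 4: wait(T4) -> count=0 queue=[T4] holders={T3}
Step 5: wait(T1) -> count=0 queue=[T4,T1] holders={T3}
Step 6: wait(T2) -> count=0 queue=[T4,T1,T2] holders={T3}
Step 7: signal(T3) -> count=0 queue=[T1,T2] holders={T4}
Step 8: signal(T4) -> count=0 queue=[T2] holders={T1}
Step 9: wait(T3) -> count=0 queue=[T2,T3] holders={T1}
Step 10: wait(T4) -> count=0 queue=[T2,T3,T4] holders={T1}
Step 11: signal(T1) -> count=0 queue=[T3,T4] holders={T2}
Step 12: wait(T1) -> count=0 queue=[T3,T4,T1] holders={T2}
Step 13: signal(T2) -> count=0 queue=[T4,T1] holders={T3}
Final holders: {T3} -> T4 not in holders

Answer: no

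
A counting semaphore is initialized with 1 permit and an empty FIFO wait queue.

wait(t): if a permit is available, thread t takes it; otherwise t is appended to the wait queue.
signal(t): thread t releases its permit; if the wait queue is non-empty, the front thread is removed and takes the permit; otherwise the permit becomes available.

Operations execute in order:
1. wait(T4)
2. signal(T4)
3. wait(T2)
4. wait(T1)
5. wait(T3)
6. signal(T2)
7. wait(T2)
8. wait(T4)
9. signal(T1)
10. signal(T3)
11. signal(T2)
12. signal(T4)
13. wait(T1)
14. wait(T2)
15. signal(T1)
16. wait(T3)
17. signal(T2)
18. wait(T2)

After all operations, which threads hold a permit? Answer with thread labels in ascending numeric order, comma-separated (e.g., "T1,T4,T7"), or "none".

Answer: T3

Derivation:
Step 1: wait(T4) -> count=0 queue=[] holders={T4}
Step 2: signal(T4) -> count=1 queue=[] holders={none}
Step 3: wait(T2) -> count=0 queue=[] holders={T2}
Step 4: wait(T1) -> count=0 queue=[T1] holders={T2}
Step 5: wait(T3) -> count=0 queue=[T1,T3] holders={T2}
Step 6: signal(T2) -> count=0 queue=[T3] holders={T1}
Step 7: wait(T2) -> count=0 queue=[T3,T2] holders={T1}
Step 8: wait(T4) -> count=0 queue=[T3,T2,T4] holders={T1}
Step 9: signal(T1) -> count=0 queue=[T2,T4] holders={T3}
Step 10: signal(T3) -> count=0 queue=[T4] holders={T2}
Step 11: signal(T2) -> count=0 queue=[] holders={T4}
Step 12: signal(T4) -> count=1 queue=[] holders={none}
Step 13: wait(T1) -> count=0 queue=[] holders={T1}
Step 14: wait(T2) -> count=0 queue=[T2] holders={T1}
Step 15: signal(T1) -> count=0 queue=[] holders={T2}
Step 16: wait(T3) -> count=0 queue=[T3] holders={T2}
Step 17: signal(T2) -> count=0 queue=[] holders={T3}
Step 18: wait(T2) -> count=0 queue=[T2] holders={T3}
Final holders: T3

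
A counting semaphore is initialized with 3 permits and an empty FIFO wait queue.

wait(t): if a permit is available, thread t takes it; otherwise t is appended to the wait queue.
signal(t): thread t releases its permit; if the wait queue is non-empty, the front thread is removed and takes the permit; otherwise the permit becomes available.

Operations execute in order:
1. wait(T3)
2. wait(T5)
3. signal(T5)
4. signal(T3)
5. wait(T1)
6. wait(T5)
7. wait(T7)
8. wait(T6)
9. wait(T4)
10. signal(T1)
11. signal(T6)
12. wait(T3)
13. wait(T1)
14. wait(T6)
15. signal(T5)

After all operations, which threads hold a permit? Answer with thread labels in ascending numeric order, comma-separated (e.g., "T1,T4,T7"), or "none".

Answer: T3,T4,T7

Derivation:
Step 1: wait(T3) -> count=2 queue=[] holders={T3}
Step 2: wait(T5) -> count=1 queue=[] holders={T3,T5}
Step 3: signal(T5) -> count=2 queue=[] holders={T3}
Step 4: signal(T3) -> count=3 queue=[] holders={none}
Step 5: wait(T1) -> count=2 queue=[] holders={T1}
Step 6: wait(T5) -> count=1 queue=[] holders={T1,T5}
Step 7: wait(T7) -> count=0 queue=[] holders={T1,T5,T7}
Step 8: wait(T6) -> count=0 queue=[T6] holders={T1,T5,T7}
Step 9: wait(T4) -> count=0 queue=[T6,T4] holders={T1,T5,T7}
Step 10: signal(T1) -> count=0 queue=[T4] holders={T5,T6,T7}
Step 11: signal(T6) -> count=0 queue=[] holders={T4,T5,T7}
Step 12: wait(T3) -> count=0 queue=[T3] holders={T4,T5,T7}
Step 13: wait(T1) -> count=0 queue=[T3,T1] holders={T4,T5,T7}
Step 14: wait(T6) -> count=0 queue=[T3,T1,T6] holders={T4,T5,T7}
Step 15: signal(T5) -> count=0 queue=[T1,T6] holders={T3,T4,T7}
Final holders: T3,T4,T7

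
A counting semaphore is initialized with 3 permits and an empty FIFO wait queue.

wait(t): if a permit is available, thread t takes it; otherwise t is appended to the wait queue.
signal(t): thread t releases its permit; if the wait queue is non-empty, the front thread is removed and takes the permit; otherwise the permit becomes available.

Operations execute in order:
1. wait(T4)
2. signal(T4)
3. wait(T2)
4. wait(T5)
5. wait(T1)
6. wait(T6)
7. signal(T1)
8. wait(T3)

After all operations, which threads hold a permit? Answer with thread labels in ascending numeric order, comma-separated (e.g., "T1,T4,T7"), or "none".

Step 1: wait(T4) -> count=2 queue=[] holders={T4}
Step 2: signal(T4) -> count=3 queue=[] holders={none}
Step 3: wait(T2) -> count=2 queue=[] holders={T2}
Step 4: wait(T5) -> count=1 queue=[] holders={T2,T5}
Step 5: wait(T1) -> count=0 queue=[] holders={T1,T2,T5}
Step 6: wait(T6) -> count=0 queue=[T6] holders={T1,T2,T5}
Step 7: signal(T1) -> count=0 queue=[] holders={T2,T5,T6}
Step 8: wait(T3) -> count=0 queue=[T3] holders={T2,T5,T6}
Final holders: T2,T5,T6

Answer: T2,T5,T6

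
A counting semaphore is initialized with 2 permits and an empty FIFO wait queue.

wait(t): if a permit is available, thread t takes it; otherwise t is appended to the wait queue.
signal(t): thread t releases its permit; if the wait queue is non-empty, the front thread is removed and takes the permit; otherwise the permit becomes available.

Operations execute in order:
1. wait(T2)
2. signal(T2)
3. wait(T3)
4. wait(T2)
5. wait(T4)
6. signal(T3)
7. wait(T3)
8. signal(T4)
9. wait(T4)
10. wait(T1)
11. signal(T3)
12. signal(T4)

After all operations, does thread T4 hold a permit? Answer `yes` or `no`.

Answer: no

Derivation:
Step 1: wait(T2) -> count=1 queue=[] holders={T2}
Step 2: signal(T2) -> count=2 queue=[] holders={none}
Step 3: wait(T3) -> count=1 queue=[] holders={T3}
Step 4: wait(T2) -> count=0 queue=[] holders={T2,T3}
Step 5: wait(T4) -> count=0 queue=[T4] holders={T2,T3}
Step 6: signal(T3) -> count=0 queue=[] holders={T2,T4}
Step 7: wait(T3) -> count=0 queue=[T3] holders={T2,T4}
Step 8: signal(T4) -> count=0 queue=[] holders={T2,T3}
Step 9: wait(T4) -> count=0 queue=[T4] holders={T2,T3}
Step 10: wait(T1) -> count=0 queue=[T4,T1] holders={T2,T3}
Step 11: signal(T3) -> count=0 queue=[T1] holders={T2,T4}
Step 12: signal(T4) -> count=0 queue=[] holders={T1,T2}
Final holders: {T1,T2} -> T4 not in holders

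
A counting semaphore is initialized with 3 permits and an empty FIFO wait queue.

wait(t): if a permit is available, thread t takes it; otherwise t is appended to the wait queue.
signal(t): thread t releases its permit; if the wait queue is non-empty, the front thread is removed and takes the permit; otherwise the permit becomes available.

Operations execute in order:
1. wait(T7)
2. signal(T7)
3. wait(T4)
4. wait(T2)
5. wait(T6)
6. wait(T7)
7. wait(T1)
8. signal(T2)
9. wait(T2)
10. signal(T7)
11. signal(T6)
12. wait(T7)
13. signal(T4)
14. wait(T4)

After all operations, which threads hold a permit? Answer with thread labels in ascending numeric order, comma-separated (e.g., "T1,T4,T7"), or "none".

Step 1: wait(T7) -> count=2 queue=[] holders={T7}
Step 2: signal(T7) -> count=3 queue=[] holders={none}
Step 3: wait(T4) -> count=2 queue=[] holders={T4}
Step 4: wait(T2) -> count=1 queue=[] holders={T2,T4}
Step 5: wait(T6) -> count=0 queue=[] holders={T2,T4,T6}
Step 6: wait(T7) -> count=0 queue=[T7] holders={T2,T4,T6}
Step 7: wait(T1) -> count=0 queue=[T7,T1] holders={T2,T4,T6}
Step 8: signal(T2) -> count=0 queue=[T1] holders={T4,T6,T7}
Step 9: wait(T2) -> count=0 queue=[T1,T2] holders={T4,T6,T7}
Step 10: signal(T7) -> count=0 queue=[T2] holders={T1,T4,T6}
Step 11: signal(T6) -> count=0 queue=[] holders={T1,T2,T4}
Step 12: wait(T7) -> count=0 queue=[T7] holders={T1,T2,T4}
Step 13: signal(T4) -> count=0 queue=[] holders={T1,T2,T7}
Step 14: wait(T4) -> count=0 queue=[T4] holders={T1,T2,T7}
Final holders: T1,T2,T7

Answer: T1,T2,T7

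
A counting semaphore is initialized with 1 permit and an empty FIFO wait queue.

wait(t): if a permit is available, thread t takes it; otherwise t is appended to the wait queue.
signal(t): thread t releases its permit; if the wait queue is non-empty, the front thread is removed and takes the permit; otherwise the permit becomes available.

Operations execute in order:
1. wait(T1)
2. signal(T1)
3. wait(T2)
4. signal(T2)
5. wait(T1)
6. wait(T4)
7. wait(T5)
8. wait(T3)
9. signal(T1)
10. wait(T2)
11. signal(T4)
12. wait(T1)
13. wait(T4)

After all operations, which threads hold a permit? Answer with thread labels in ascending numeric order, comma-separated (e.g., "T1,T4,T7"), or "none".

Step 1: wait(T1) -> count=0 queue=[] holders={T1}
Step 2: signal(T1) -> count=1 queue=[] holders={none}
Step 3: wait(T2) -> count=0 queue=[] holders={T2}
Step 4: signal(T2) -> count=1 queue=[] holders={none}
Step 5: wait(T1) -> count=0 queue=[] holders={T1}
Step 6: wait(T4) -> count=0 queue=[T4] holders={T1}
Step 7: wait(T5) -> count=0 queue=[T4,T5] holders={T1}
Step 8: wait(T3) -> count=0 queue=[T4,T5,T3] holders={T1}
Step 9: signal(T1) -> count=0 queue=[T5,T3] holders={T4}
Step 10: wait(T2) -> count=0 queue=[T5,T3,T2] holders={T4}
Step 11: signal(T4) -> count=0 queue=[T3,T2] holders={T5}
Step 12: wait(T1) -> count=0 queue=[T3,T2,T1] holders={T5}
Step 13: wait(T4) -> count=0 queue=[T3,T2,T1,T4] holders={T5}
Final holders: T5

Answer: T5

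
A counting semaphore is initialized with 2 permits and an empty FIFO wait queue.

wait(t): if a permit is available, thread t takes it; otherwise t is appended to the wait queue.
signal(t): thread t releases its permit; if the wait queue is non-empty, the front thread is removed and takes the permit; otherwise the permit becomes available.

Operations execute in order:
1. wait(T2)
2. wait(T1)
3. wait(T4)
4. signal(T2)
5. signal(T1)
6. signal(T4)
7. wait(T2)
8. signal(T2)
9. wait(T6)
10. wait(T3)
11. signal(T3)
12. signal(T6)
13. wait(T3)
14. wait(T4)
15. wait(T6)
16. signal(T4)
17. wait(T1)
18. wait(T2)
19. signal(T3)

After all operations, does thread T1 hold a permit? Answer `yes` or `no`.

Answer: yes

Derivation:
Step 1: wait(T2) -> count=1 queue=[] holders={T2}
Step 2: wait(T1) -> count=0 queue=[] holders={T1,T2}
Step 3: wait(T4) -> count=0 queue=[T4] holders={T1,T2}
Step 4: signal(T2) -> count=0 queue=[] holders={T1,T4}
Step 5: signal(T1) -> count=1 queue=[] holders={T4}
Step 6: signal(T4) -> count=2 queue=[] holders={none}
Step 7: wait(T2) -> count=1 queue=[] holders={T2}
Step 8: signal(T2) -> count=2 queue=[] holders={none}
Step 9: wait(T6) -> count=1 queue=[] holders={T6}
Step 10: wait(T3) -> count=0 queue=[] holders={T3,T6}
Step 11: signal(T3) -> count=1 queue=[] holders={T6}
Step 12: signal(T6) -> count=2 queue=[] holders={none}
Step 13: wait(T3) -> count=1 queue=[] holders={T3}
Step 14: wait(T4) -> count=0 queue=[] holders={T3,T4}
Step 15: wait(T6) -> count=0 queue=[T6] holders={T3,T4}
Step 16: signal(T4) -> count=0 queue=[] holders={T3,T6}
Step 17: wait(T1) -> count=0 queue=[T1] holders={T3,T6}
Step 18: wait(T2) -> count=0 queue=[T1,T2] holders={T3,T6}
Step 19: signal(T3) -> count=0 queue=[T2] holders={T1,T6}
Final holders: {T1,T6} -> T1 in holders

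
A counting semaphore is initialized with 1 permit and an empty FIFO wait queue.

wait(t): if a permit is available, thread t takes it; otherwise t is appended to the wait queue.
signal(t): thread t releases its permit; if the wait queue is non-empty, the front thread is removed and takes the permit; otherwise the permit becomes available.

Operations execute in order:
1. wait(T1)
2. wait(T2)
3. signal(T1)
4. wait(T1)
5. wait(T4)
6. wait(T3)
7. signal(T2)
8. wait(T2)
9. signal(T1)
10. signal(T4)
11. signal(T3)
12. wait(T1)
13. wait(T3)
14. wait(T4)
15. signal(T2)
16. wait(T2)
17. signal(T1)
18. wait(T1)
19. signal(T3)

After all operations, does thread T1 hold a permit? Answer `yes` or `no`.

Answer: no

Derivation:
Step 1: wait(T1) -> count=0 queue=[] holders={T1}
Step 2: wait(T2) -> count=0 queue=[T2] holders={T1}
Step 3: signal(T1) -> count=0 queue=[] holders={T2}
Step 4: wait(T1) -> count=0 queue=[T1] holders={T2}
Step 5: wait(T4) -> count=0 queue=[T1,T4] holders={T2}
Step 6: wait(T3) -> count=0 queue=[T1,T4,T3] holders={T2}
Step 7: signal(T2) -> count=0 queue=[T4,T3] holders={T1}
Step 8: wait(T2) -> count=0 queue=[T4,T3,T2] holders={T1}
Step 9: signal(T1) -> count=0 queue=[T3,T2] holders={T4}
Step 10: signal(T4) -> count=0 queue=[T2] holders={T3}
Step 11: signal(T3) -> count=0 queue=[] holders={T2}
Step 12: wait(T1) -> count=0 queue=[T1] holders={T2}
Step 13: wait(T3) -> count=0 queue=[T1,T3] holders={T2}
Step 14: wait(T4) -> count=0 queue=[T1,T3,T4] holders={T2}
Step 15: signal(T2) -> count=0 queue=[T3,T4] holders={T1}
Step 16: wait(T2) -> count=0 queue=[T3,T4,T2] holders={T1}
Step 17: signal(T1) -> count=0 queue=[T4,T2] holders={T3}
Step 18: wait(T1) -> count=0 queue=[T4,T2,T1] holders={T3}
Step 19: signal(T3) -> count=0 queue=[T2,T1] holders={T4}
Final holders: {T4} -> T1 not in holders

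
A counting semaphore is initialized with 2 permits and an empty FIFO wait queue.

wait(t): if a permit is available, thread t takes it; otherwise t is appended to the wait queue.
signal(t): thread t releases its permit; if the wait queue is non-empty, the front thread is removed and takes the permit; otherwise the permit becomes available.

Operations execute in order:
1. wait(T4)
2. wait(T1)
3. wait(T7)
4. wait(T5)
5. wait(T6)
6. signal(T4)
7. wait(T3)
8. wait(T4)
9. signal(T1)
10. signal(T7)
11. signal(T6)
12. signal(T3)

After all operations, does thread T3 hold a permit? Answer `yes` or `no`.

Step 1: wait(T4) -> count=1 queue=[] holders={T4}
Step 2: wait(T1) -> count=0 queue=[] holders={T1,T4}
Step 3: wait(T7) -> count=0 queue=[T7] holders={T1,T4}
Step 4: wait(T5) -> count=0 queue=[T7,T5] holders={T1,T4}
Step 5: wait(T6) -> count=0 queue=[T7,T5,T6] holders={T1,T4}
Step 6: signal(T4) -> count=0 queue=[T5,T6] holders={T1,T7}
Step 7: wait(T3) -> count=0 queue=[T5,T6,T3] holders={T1,T7}
Step 8: wait(T4) -> count=0 queue=[T5,T6,T3,T4] holders={T1,T7}
Step 9: signal(T1) -> count=0 queue=[T6,T3,T4] holders={T5,T7}
Step 10: signal(T7) -> count=0 queue=[T3,T4] holders={T5,T6}
Step 11: signal(T6) -> count=0 queue=[T4] holders={T3,T5}
Step 12: signal(T3) -> count=0 queue=[] holders={T4,T5}
Final holders: {T4,T5} -> T3 not in holders

Answer: no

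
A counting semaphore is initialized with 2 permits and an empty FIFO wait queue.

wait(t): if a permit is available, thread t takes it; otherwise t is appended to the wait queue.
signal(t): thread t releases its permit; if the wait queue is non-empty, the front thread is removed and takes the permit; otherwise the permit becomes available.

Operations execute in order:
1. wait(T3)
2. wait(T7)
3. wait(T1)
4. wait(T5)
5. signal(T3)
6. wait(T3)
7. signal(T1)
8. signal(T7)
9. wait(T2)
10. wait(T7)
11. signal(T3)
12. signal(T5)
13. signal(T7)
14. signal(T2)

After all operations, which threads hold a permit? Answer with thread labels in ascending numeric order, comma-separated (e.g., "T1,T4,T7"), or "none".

Step 1: wait(T3) -> count=1 queue=[] holders={T3}
Step 2: wait(T7) -> count=0 queue=[] holders={T3,T7}
Step 3: wait(T1) -> count=0 queue=[T1] holders={T3,T7}
Step 4: wait(T5) -> count=0 queue=[T1,T5] holders={T3,T7}
Step 5: signal(T3) -> count=0 queue=[T5] holders={T1,T7}
Step 6: wait(T3) -> count=0 queue=[T5,T3] holders={T1,T7}
Step 7: signal(T1) -> count=0 queue=[T3] holders={T5,T7}
Step 8: signal(T7) -> count=0 queue=[] holders={T3,T5}
Step 9: wait(T2) -> count=0 queue=[T2] holders={T3,T5}
Step 10: wait(T7) -> count=0 queue=[T2,T7] holders={T3,T5}
Step 11: signal(T3) -> count=0 queue=[T7] holders={T2,T5}
Step 12: signal(T5) -> count=0 queue=[] holders={T2,T7}
Step 13: signal(T7) -> count=1 queue=[] holders={T2}
Step 14: signal(T2) -> count=2 queue=[] holders={none}
Final holders: none

Answer: none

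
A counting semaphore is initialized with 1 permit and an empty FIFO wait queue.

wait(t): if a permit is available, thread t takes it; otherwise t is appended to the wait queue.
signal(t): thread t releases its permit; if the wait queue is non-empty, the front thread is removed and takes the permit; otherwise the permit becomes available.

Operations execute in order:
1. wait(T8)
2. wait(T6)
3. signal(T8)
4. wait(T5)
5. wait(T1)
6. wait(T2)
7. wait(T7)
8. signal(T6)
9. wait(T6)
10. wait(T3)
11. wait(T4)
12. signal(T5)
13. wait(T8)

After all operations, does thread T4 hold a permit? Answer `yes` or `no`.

Answer: no

Derivation:
Step 1: wait(T8) -> count=0 queue=[] holders={T8}
Step 2: wait(T6) -> count=0 queue=[T6] holders={T8}
Step 3: signal(T8) -> count=0 queue=[] holders={T6}
Step 4: wait(T5) -> count=0 queue=[T5] holders={T6}
Step 5: wait(T1) -> count=0 queue=[T5,T1] holders={T6}
Step 6: wait(T2) -> count=0 queue=[T5,T1,T2] holders={T6}
Step 7: wait(T7) -> count=0 queue=[T5,T1,T2,T7] holders={T6}
Step 8: signal(T6) -> count=0 queue=[T1,T2,T7] holders={T5}
Step 9: wait(T6) -> count=0 queue=[T1,T2,T7,T6] holders={T5}
Step 10: wait(T3) -> count=0 queue=[T1,T2,T7,T6,T3] holders={T5}
Step 11: wait(T4) -> count=0 queue=[T1,T2,T7,T6,T3,T4] holders={T5}
Step 12: signal(T5) -> count=0 queue=[T2,T7,T6,T3,T4] holders={T1}
Step 13: wait(T8) -> count=0 queue=[T2,T7,T6,T3,T4,T8] holders={T1}
Final holders: {T1} -> T4 not in holders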